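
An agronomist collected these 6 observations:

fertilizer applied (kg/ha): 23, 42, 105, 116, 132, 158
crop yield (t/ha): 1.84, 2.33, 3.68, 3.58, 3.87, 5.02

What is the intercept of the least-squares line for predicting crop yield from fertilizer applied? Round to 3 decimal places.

n = 6, Σx = 576, Σy = 20.32, Σxy = 2245.86, Σx² = 69162
Sxx = Σx² − (Σx)²/n = 69162 − 55296 = 13866
Sxy = Σxy − (Σx)(Σy)/n = 2245.86 − 1950.72 = 295.14
b = Sxy/Sxx = 295.14/13866 = 0.021285
a = ȳ − b·x̄ = 3.386667 − 0.021285·96 = 1.343292

1.343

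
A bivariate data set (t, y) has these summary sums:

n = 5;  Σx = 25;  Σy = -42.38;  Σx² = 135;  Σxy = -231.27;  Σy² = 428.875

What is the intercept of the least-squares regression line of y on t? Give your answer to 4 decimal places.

1.2090

Sxx = Σx² − (Σx)²/n = 135 − 125 = 10
Sxy = Σxy − (Σx)(Σy)/n = -231.27 − (-211.9) = -19.37
b = Sxy/Sxx = -19.37/10 = -1.937
a = ȳ − b·x̄ = -8.476 − (-1.937)·5 = 1.209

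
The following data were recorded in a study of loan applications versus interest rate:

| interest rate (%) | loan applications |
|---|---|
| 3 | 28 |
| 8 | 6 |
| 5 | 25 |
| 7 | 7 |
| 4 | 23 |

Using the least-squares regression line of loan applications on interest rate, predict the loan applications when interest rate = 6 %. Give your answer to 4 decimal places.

14.9186

n = 5, Σx = 27, Σy = 89, Σxy = 398, Σx² = 163
Sxx = Σx² − (Σx)²/n = 163 − 145.8 = 17.2
Sxy = Σxy − (Σx)(Σy)/n = 398 − 480.6 = -82.6
b = Sxy/Sxx = -82.6/17.2 = -4.802326
a = ȳ − b·x̄ = 17.8 − (-4.802326)·5.4 = 43.732558
ŷ(6) = a + b·6 = 43.732558 + (-4.802326)·6 = 14.918605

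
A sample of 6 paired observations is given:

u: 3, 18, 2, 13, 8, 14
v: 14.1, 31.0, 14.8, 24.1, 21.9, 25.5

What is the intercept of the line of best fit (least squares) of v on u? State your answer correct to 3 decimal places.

n = 6, Σx = 58, Σy = 131.4, Σxy = 1475.4, Σx² = 766
Sxx = Σx² − (Σx)²/n = 766 − 560.666667 = 205.333333
Sxy = Σxy − (Σx)(Σy)/n = 1475.4 − 1270.2 = 205.2
b = Sxy/Sxx = 205.2/205.333333 = 0.999351
a = ȳ − b·x̄ = 21.9 − 0.999351·9.666667 = 12.239610

12.240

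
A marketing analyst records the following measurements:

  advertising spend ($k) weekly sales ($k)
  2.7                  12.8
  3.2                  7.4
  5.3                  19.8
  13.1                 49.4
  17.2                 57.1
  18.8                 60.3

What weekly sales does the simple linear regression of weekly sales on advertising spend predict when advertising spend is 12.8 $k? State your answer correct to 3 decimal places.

43.416

n = 6, Σx = 60.3, Σy = 206.8, Σxy = 2926.08, Σx² = 866.51
Sxx = Σx² − (Σx)²/n = 866.51 − 606.015 = 260.495
Sxy = Σxy − (Σx)(Σy)/n = 2926.08 − 2078.34 = 847.74
b = Sxy/Sxx = 847.74/260.495 = 3.254343
a = ȳ − b·x̄ = 34.466667 − 3.254343·10.05 = 1.760523
ŷ(12.8) = a + b·12.8 = 1.760523 + 3.254343·12.8 = 43.416109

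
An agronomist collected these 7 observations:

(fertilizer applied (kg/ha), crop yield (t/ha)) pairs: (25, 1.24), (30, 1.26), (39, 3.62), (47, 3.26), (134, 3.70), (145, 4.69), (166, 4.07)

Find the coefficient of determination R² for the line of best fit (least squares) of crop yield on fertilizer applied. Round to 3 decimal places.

0.599

n = 7, Σx = 586, Σy = 21.84, Σxy = 2214.67, Σx² = 71792, Σy² = 79.1082
Sxx = Σx² − (Σx)²/n = 71792 − 49056.571429 = 22735.428571
Sxy = Σxy − (Σx)(Σy)/n = 2214.67 − 1828.32 = 386.35
Syy = Σy² − (Σy)²/n = 79.1082 − 68.1408 = 10.9674
R² = Sxy²/(Sxx·Syy) = (386.35)²/(22735.428571·10.9674) = 0.598625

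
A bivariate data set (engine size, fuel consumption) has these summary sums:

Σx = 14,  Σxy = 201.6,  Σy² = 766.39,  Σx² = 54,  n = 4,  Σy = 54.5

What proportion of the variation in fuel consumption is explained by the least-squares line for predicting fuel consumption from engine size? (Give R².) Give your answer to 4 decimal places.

0.9881

Sxx = Σx² − (Σx)²/n = 54 − 49 = 5
Sxy = Σxy − (Σx)(Σy)/n = 201.6 − 190.75 = 10.85
Syy = Σy² − (Σy)²/n = 766.39 − 742.5625 = 23.8275
R² = Sxy²/(Sxx·Syy) = (10.85)²/(5·23.8275) = 0.988123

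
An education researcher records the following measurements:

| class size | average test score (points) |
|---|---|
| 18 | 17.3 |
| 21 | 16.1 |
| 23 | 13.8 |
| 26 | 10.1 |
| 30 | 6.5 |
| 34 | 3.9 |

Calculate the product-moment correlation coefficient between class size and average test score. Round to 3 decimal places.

n = 6, Σx = 152, Σy = 67.7, Σxy = 1557.1, Σx² = 4026, Σy² = 908.41
Sxx = Σx² − (Σx)²/n = 4026 − 3850.666667 = 175.333333
Sxy = Σxy − (Σx)(Σy)/n = 1557.1 − 1715.066667 = -157.966667
Syy = Σy² − (Σy)²/n = 908.41 − 763.881667 = 144.528333
r = Sxy/√(Sxx·Syy) = -157.966667/√(25340.634444) = -157.966667/159.187419 = -0.992331

-0.992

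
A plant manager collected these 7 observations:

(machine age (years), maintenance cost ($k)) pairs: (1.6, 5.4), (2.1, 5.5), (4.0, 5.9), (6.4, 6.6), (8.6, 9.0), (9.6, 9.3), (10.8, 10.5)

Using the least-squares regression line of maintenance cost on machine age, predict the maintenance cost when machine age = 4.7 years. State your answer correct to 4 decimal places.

6.6560

n = 7, Σx = 43.1, Σy = 52.2, Σxy = 366.11, Σx² = 346.69
Sxx = Σx² − (Σx)²/n = 346.69 − 265.372857 = 81.317143
Sxy = Σxy − (Σx)(Σy)/n = 366.11 − 321.402857 = 44.707143
b = Sxy/Sxx = 44.707143/81.317143 = 0.549787
a = ȳ − b·x̄ = 7.457143 − 0.549787·6.157143 = 4.072023
ŷ(4.7) = a + b·4.7 = 4.072023 + 0.549787·4.7 = 6.656024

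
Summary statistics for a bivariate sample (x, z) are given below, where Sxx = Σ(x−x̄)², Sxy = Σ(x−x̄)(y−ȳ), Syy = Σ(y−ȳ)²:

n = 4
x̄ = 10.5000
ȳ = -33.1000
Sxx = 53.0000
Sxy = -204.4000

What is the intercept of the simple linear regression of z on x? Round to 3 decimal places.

7.394

b = Sxy/Sxx = -204.4/53 = -3.856604
a = ȳ − b·x̄ = -33.1 − (-3.856604)·10.5 = 7.394340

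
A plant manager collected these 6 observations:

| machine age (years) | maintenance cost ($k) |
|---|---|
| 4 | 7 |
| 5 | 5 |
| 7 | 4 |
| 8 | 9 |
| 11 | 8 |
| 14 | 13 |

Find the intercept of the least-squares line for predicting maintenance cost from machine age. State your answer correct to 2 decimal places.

2.21

n = 6, Σx = 49, Σy = 46, Σxy = 423, Σx² = 471
Sxx = Σx² − (Σx)²/n = 471 − 400.166667 = 70.833333
Sxy = Σxy − (Σx)(Σy)/n = 423 − 375.666667 = 47.333333
b = Sxy/Sxx = 47.333333/70.833333 = 0.668235
a = ȳ − b·x̄ = 7.666667 − 0.668235·8.166667 = 2.209412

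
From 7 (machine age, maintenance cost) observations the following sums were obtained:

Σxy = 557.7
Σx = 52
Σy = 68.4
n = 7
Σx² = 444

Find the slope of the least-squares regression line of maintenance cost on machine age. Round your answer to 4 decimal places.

Sxx = Σx² − (Σx)²/n = 444 − 386.285714 = 57.714286
Sxy = Σxy − (Σx)(Σy)/n = 557.7 − 508.114286 = 49.585714
b = Sxy/Sxx = 49.585714/57.714286 = 0.859158

0.8592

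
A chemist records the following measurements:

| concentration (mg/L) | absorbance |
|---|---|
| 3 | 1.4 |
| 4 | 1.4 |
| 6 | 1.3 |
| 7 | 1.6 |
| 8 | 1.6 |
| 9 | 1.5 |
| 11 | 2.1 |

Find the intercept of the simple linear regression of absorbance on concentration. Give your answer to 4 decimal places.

1.0512

n = 7, Σx = 48, Σy = 10.9, Σxy = 78.2, Σx² = 376
Sxx = Σx² − (Σx)²/n = 376 − 329.142857 = 46.857143
Sxy = Σxy − (Σx)(Σy)/n = 78.2 − 74.742857 = 3.457143
b = Sxy/Sxx = 3.457143/46.857143 = 0.073780
a = ȳ − b·x̄ = 1.557143 − 0.073780·6.857143 = 1.051220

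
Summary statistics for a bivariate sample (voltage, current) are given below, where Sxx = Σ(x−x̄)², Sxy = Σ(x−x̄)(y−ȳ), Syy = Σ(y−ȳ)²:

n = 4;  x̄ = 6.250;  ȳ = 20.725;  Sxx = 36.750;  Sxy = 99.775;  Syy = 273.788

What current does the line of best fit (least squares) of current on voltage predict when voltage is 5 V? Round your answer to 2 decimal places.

b = Sxy/Sxx = 99.775/36.75 = 2.714966
a = ȳ − b·x̄ = 20.725 − 2.714966·6.25 = 3.756463
ŷ(5) = a + b·5 = 3.756463 + 2.714966·5 = 17.331293

17.33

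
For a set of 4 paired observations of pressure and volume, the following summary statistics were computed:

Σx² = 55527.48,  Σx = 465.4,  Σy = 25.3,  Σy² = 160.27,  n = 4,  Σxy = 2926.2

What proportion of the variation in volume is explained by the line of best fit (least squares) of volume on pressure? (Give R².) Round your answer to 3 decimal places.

Sxx = Σx² − (Σx)²/n = 55527.48 − 54149.29 = 1378.19
Sxy = Σxy − (Σx)(Σy)/n = 2926.2 − 2943.655 = -17.455
Syy = Σy² − (Σy)²/n = 160.27 − 160.0225 = 0.2475
R² = Sxy²/(Sxx·Syy) = (-17.455)²/(1378.19·0.2475) = 0.893214

0.893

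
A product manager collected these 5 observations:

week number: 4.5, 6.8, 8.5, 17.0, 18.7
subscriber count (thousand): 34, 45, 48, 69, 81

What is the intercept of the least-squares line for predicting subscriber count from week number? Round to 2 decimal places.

22.38

n = 5, Σx = 55.5, Σy = 277, Σxy = 3554.7, Σx² = 777.43
Sxx = Σx² − (Σx)²/n = 777.43 − 616.05 = 161.38
Sxy = Σxy − (Σx)(Σy)/n = 3554.7 − 3074.7 = 480
b = Sxy/Sxx = 480/161.38 = 2.974346
a = ȳ − b·x̄ = 55.4 − 2.974346·11.1 = 22.384756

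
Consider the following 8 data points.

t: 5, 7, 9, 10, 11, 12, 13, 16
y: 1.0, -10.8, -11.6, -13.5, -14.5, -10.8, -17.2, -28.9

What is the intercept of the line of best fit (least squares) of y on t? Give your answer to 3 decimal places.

n = 8, Σx = 83, Σy = -106.3, Σxy = -1285.1, Σx² = 945
Sxx = Σx² − (Σx)²/n = 945 − 861.125 = 83.875
Sxy = Σxy − (Σx)(Σy)/n = -1285.1 − (-1102.8625) = -182.2375
b = Sxy/Sxx = -182.2375/83.875 = -2.172727
a = ȳ − b·x̄ = -13.2875 − (-2.172727)·10.375 = 9.254545

9.255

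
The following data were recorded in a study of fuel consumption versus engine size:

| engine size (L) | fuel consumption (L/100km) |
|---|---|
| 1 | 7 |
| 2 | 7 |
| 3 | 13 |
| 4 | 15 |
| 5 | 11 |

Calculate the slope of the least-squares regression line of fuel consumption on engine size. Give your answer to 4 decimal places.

1.6000

n = 5, Σx = 15, Σy = 53, Σxy = 175, Σx² = 55
Sxx = Σx² − (Σx)²/n = 55 − 45 = 10
Sxy = Σxy − (Σx)(Σy)/n = 175 − 159 = 16
b = Sxy/Sxx = 16/10 = 1.6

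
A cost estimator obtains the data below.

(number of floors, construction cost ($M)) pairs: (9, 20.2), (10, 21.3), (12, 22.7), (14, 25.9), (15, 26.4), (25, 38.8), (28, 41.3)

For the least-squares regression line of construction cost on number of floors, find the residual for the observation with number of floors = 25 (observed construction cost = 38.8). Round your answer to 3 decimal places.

0.581

n = 7, Σx = 113, Σy = 196.6, Σxy = 3552.2, Σx² = 2155
Sxx = Σx² − (Σx)²/n = 2155 − 1824.142857 = 330.857143
Sxy = Σxy − (Σx)(Σy)/n = 3552.2 − 3173.685714 = 378.514286
b = Sxy/Sxx = 378.514286/330.857143 = 1.144041
a = ȳ − b·x̄ = 28.085714 − 1.144041·16.142857 = 9.617617
ŷ(25) = 9.617617 + 1.144041·25 = 38.218653
residual = y − ŷ = 38.8 − 38.218653 = 0.581347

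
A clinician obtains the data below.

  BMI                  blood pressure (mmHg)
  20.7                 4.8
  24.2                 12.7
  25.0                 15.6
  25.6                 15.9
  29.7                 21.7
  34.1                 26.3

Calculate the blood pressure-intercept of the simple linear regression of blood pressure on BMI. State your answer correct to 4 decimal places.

n = 6, Σx = 159.3, Σy = 97, Σxy = 2745.06, Σx² = 4339.39
Sxx = Σx² − (Σx)²/n = 4339.39 − 4229.415 = 109.975
Sxy = Σxy − (Σx)(Σy)/n = 2745.06 − 2575.35 = 169.71
b = Sxy/Sxx = 169.71/109.975 = 1.543169
a = ȳ − b·x̄ = 16.166667 − 1.543169·26.55 = -24.804468

-24.8045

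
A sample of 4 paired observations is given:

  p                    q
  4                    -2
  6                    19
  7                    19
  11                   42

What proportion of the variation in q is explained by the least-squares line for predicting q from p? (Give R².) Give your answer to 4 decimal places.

n = 4, Σx = 28, Σy = 78, Σxy = 701, Σx² = 222, Σy² = 2490
Sxx = Σx² − (Σx)²/n = 222 − 196 = 26
Sxy = Σxy − (Σx)(Σy)/n = 701 − 546 = 155
Syy = Σy² − (Σy)²/n = 2490 − 1521 = 969
R² = Sxy²/(Sxx·Syy) = (155)²/(26·969) = 0.953600

0.9536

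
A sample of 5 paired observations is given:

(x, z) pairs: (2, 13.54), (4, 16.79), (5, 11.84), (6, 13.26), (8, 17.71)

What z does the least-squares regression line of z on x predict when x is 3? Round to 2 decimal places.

13.73

n = 5, Σx = 25, Σy = 73.14, Σxy = 374.68, Σx² = 145
Sxx = Σx² − (Σx)²/n = 145 − 125 = 20
Sxy = Σxy − (Σx)(Σy)/n = 374.68 − 365.7 = 8.98
b = Sxy/Sxx = 8.98/20 = 0.449
a = ȳ − b·x̄ = 14.628 − 0.449·5 = 12.383
ŷ(3) = a + b·3 = 12.383 + 0.449·3 = 13.73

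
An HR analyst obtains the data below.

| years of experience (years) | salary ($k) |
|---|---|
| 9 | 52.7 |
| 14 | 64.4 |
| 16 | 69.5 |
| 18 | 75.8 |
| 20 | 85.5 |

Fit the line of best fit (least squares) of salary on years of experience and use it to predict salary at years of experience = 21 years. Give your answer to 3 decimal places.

n = 5, Σx = 77, Σy = 347.9, Σxy = 5562.3, Σx² = 1257
Sxx = Σx² − (Σx)²/n = 1257 − 1185.8 = 71.2
Sxy = Σxy − (Σx)(Σy)/n = 5562.3 − 5357.66 = 204.64
b = Sxy/Sxx = 204.64/71.2 = 2.874157
a = ȳ − b·x̄ = 69.58 − 2.874157·15.4 = 25.317978
ŷ(21) = a + b·21 = 25.317978 + 2.874157·21 = 85.675281

85.675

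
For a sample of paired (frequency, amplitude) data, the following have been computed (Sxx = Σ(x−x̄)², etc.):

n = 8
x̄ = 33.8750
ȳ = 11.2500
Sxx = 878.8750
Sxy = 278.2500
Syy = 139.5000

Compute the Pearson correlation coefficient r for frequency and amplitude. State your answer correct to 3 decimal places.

0.795

r = Sxy/√(Sxx·Syy) = 278.25/√(122603.0625) = 278.25/350.147201 = 0.794666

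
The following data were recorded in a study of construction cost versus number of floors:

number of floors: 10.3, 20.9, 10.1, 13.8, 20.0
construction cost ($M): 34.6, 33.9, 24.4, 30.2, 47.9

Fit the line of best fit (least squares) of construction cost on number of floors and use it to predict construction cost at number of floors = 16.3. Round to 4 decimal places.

35.6031

n = 5, Σx = 75.1, Σy = 171, Σxy = 2686.09, Σx² = 1235.35
Sxx = Σx² − (Σx)²/n = 1235.35 − 1128.002 = 107.348
Sxy = Σxy − (Σx)(Σy)/n = 2686.09 − 2568.42 = 117.67
b = Sxy/Sxx = 117.67/107.348 = 1.096155
a = ȳ − b·x̄ = 34.2 − 1.096155·15.02 = 17.735758
ŷ(16.3) = a + b·16.3 = 17.735758 + 1.096155·16.3 = 35.603078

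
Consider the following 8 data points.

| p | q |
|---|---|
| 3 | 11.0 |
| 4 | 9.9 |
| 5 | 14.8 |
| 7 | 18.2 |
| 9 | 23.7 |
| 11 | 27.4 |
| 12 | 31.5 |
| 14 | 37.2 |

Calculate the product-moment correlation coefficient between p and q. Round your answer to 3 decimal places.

n = 8, Σx = 65, Σy = 173.7, Σxy = 1687.5, Σx² = 641, Σy² = 4457.83
Sxx = Σx² − (Σx)²/n = 641 − 528.125 = 112.875
Sxy = Σxy − (Σx)(Σy)/n = 1687.5 − 1411.3125 = 276.1875
Syy = Σy² − (Σy)²/n = 4457.83 − 3771.46125 = 686.36875
r = Sxy/√(Sxx·Syy) = 276.1875/√(77473.872656) = 276.1875/278.341288 = 0.992262

0.992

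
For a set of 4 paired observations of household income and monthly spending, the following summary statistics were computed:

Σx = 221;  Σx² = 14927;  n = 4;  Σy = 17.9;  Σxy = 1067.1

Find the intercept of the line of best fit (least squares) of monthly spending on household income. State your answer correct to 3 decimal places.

2.886

Sxx = Σx² − (Σx)²/n = 14927 − 12210.25 = 2716.75
Sxy = Σxy − (Σx)(Σy)/n = 1067.1 − 988.975 = 78.125
b = Sxy/Sxx = 78.125/2716.75 = 0.028757
a = ȳ − b·x̄ = 4.475 − 0.028757·55.25 = 2.886188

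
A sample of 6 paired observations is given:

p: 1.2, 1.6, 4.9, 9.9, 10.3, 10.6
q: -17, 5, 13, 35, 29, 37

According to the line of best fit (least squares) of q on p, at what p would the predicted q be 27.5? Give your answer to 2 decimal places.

8.77

n = 6, Σx = 38.5, Σy = 102, Σxy = 1088.7, Σx² = 344.47
Sxx = Σx² − (Σx)²/n = 344.47 − 247.041667 = 97.428333
Sxy = Σxy − (Σx)(Σy)/n = 1088.7 − 654.5 = 434.2
b = Sxy/Sxx = 434.2/97.428333 = 4.456609
a = ȳ − b·x̄ = 17 − 4.456609·6.416667 = -11.596575
Set a + b·x = 27.5: x = (27.5 − (-11.596575)) / 4.456609 = 8.772718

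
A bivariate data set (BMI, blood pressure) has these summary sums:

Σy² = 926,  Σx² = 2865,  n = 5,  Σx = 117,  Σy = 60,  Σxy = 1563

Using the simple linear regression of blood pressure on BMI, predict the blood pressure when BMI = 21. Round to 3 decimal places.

9.000

Sxx = Σx² − (Σx)²/n = 2865 − 2737.8 = 127.2
Sxy = Σxy − (Σx)(Σy)/n = 1563 − 1404 = 159
b = Sxy/Sxx = 159/127.2 = 1.25
a = ȳ − b·x̄ = 12 − 1.25·23.4 = -17.25
ŷ(21) = a + b·21 = -17.25 + 1.25·21 = 9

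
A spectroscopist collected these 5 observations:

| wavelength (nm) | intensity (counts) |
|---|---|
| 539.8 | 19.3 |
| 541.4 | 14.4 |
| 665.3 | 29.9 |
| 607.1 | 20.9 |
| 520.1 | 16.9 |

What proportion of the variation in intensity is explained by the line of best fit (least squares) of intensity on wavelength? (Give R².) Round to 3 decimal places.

n = 5, Σx = 2873.7, Σy = 101.4, Σxy = 59584.85, Σx² = 1666196.51, Σy² = 2196.28
Sxx = Σx² − (Σx)²/n = 1666196.51 − 1651630.338 = 14566.172
Sxy = Σxy − (Σx)(Σy)/n = 59584.85 − 58278.636 = 1306.214
Syy = Σy² − (Σy)²/n = 2196.28 − 2056.392 = 139.888
R² = Sxy²/(Sxx·Syy) = (1306.214)²/(14566.172·139.888) = 0.837342

0.837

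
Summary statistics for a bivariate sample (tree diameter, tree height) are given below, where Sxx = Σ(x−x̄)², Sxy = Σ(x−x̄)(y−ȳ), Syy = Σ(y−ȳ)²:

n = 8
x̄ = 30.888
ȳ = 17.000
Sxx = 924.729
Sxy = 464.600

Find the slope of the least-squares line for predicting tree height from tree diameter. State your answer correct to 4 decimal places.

0.5024

b = Sxy/Sxx = 464.6/924.729 = 0.502417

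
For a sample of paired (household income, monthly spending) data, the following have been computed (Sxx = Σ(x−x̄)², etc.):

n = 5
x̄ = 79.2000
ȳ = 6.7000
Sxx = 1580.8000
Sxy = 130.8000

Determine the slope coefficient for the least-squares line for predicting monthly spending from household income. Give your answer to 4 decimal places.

0.0827

b = Sxy/Sxx = 130.8/1580.8 = 0.082743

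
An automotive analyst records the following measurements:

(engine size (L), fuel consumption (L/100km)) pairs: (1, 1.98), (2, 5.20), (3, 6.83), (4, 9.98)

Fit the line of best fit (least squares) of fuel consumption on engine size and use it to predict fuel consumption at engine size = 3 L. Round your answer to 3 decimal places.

n = 4, Σx = 10, Σy = 23.99, Σxy = 72.79, Σx² = 30
Sxx = Σx² − (Σx)²/n = 30 − 25 = 5
Sxy = Σxy − (Σx)(Σy)/n = 72.79 − 59.975 = 12.815
b = Sxy/Sxx = 12.815/5 = 2.563
a = ȳ − b·x̄ = 5.9975 − 2.563·2.5 = -0.41
ŷ(3) = a + b·3 = -0.41 + 2.563·3 = 7.279

7.279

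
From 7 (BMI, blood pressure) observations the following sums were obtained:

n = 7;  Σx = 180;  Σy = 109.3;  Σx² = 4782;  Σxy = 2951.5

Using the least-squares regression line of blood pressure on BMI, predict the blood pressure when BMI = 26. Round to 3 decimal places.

15.877

Sxx = Σx² − (Σx)²/n = 4782 − 4628.571429 = 153.428571
Sxy = Σxy − (Σx)(Σy)/n = 2951.5 − 2810.571429 = 140.928571
b = Sxy/Sxx = 140.928571/153.428571 = 0.918529
a = ȳ − b·x̄ = 15.614286 − 0.918529·25.714286 = -8.005028
ŷ(26) = a + b·26 = -8.005028 + 0.918529·26 = 15.876723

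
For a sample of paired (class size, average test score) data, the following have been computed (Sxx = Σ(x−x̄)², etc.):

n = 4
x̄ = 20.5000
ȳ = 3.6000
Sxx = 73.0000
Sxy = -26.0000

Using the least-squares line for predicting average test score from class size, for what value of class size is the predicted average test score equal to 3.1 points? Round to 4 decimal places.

21.9038

b = Sxy/Sxx = -26/73 = -0.356164
a = ȳ − b·x̄ = 3.6 − (-0.356164)·20.5 = 10.901370
Set a + b·x = 3.1: x = (3.1 − 10.901370) / (-0.356164) = 21.903846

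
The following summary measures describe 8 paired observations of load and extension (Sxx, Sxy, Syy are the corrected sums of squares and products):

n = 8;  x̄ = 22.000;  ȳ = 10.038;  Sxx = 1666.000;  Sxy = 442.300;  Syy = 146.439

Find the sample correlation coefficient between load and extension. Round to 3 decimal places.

r = Sxy/√(Sxx·Syy) = 442.3/√(243967.374) = 442.3/493.930536 = 0.895470

0.895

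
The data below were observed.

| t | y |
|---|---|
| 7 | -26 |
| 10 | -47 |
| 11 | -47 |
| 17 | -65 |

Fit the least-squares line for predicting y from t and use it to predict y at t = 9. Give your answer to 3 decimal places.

-38.028

n = 4, Σx = 45, Σy = -185, Σxy = -2274, Σx² = 559
Sxx = Σx² − (Σx)²/n = 559 − 506.25 = 52.75
Sxy = Σxy − (Σx)(Σy)/n = -2274 − (-2081.25) = -192.75
b = Sxy/Sxx = -192.75/52.75 = -3.654028
a = ȳ − b·x̄ = -46.25 − (-3.654028)·11.25 = -5.142180
ŷ(9) = a + b·9 = -5.142180 + (-3.654028)·9 = -38.028436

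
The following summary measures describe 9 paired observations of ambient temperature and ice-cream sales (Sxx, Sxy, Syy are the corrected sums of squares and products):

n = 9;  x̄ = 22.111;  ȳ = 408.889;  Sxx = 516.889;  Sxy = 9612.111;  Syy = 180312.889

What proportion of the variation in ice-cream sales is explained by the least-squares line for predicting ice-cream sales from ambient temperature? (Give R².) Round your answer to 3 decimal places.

0.991

R² = Sxy²/(Sxx·Syy) = (9612.111)²/(516.889·180312.889) = 0.991319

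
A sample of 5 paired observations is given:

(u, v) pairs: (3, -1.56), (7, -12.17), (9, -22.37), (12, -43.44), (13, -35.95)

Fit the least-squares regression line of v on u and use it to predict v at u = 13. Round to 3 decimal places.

n = 5, Σx = 44, Σy = -115.49, Σxy = -1279.83, Σx² = 452
Sxx = Σx² − (Σx)²/n = 452 − 387.2 = 64.8
Sxy = Σxy − (Σx)(Σy)/n = -1279.83 − (-1016.312) = -263.518
b = Sxy/Sxx = -263.518/64.8 = -4.066636
a = ȳ − b·x̄ = -23.098 − (-4.066636)·8.8 = 12.688395
ŷ(13) = a + b·13 = 12.688395 + (-4.066636)·13 = -40.177870

-40.178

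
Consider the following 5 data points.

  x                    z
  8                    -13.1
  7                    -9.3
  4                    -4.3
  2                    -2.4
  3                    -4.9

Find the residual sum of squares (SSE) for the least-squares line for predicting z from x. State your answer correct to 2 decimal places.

4.88

n = 5, Σx = 24, Σy = -34, Σxy = -206.6, Σx² = 142, Σy² = 306.36
Sxx = Σx² − (Σx)²/n = 142 − 115.2 = 26.8
Sxy = Σxy − (Σx)(Σy)/n = -206.6 − (-163.2) = -43.4
Syy = Σy² − (Σy)²/n = 306.36 − 231.2 = 75.16
b = Sxy/Sxx = -43.4/26.8 = -1.619403
SSE = Syy − b·Sxy = 75.16 − (-1.619403)·(-43.4) = 4.877910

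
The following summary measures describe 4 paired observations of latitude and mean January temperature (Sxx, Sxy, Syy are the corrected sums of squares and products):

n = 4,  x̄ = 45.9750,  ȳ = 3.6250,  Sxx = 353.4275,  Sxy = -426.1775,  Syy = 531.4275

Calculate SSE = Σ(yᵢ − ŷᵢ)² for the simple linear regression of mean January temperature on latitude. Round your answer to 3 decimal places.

17.525

b = Sxy/Sxx = -426.1775/353.4275 = -1.205841
SSE = Syy − b·Sxy = 531.4275 − (-1.205841)·(-426.1775) = 17.525040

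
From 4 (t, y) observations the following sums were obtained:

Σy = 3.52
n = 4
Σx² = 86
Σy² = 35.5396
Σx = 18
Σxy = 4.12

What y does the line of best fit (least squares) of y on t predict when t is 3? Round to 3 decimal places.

Sxx = Σx² − (Σx)²/n = 86 − 81 = 5
Sxy = Σxy − (Σx)(Σy)/n = 4.12 − 15.84 = -11.72
b = Sxy/Sxx = -11.72/5 = -2.344
a = ȳ − b·x̄ = 0.88 − (-2.344)·4.5 = 11.428
ŷ(3) = a + b·3 = 11.428 + (-2.344)·3 = 4.396

4.396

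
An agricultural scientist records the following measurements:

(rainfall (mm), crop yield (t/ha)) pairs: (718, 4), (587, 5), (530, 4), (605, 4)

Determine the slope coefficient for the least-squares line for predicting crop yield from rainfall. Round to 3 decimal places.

n = 4, Σx = 2440, Σy = 17, Σxy = 10347, Σx² = 1507018
Sxx = Σx² − (Σx)²/n = 1507018 − 1488400 = 18618
Sxy = Σxy − (Σx)(Σy)/n = 10347 − 10370 = -23
b = Sxy/Sxx = -23/18618 = -0.001235

-0.001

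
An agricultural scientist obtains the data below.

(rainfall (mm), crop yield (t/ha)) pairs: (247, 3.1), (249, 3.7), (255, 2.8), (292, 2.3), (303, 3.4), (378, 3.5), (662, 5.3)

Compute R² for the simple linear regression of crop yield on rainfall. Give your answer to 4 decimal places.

0.7273

n = 7, Σx = 2386, Σy = 24.1, Σxy = 8934.4, Σx² = 946236, Σy² = 88.33
Sxx = Σx² − (Σx)²/n = 946236 − 813285.142857 = 132950.857143
Sxy = Σxy − (Σx)(Σy)/n = 8934.4 − 8214.657143 = 719.742857
Syy = Σy² − (Σy)²/n = 88.33 − 82.972857 = 5.357143
R² = Sxy²/(Sxx·Syy) = (719.742857)²/(132950.857143·5.357143) = 0.727328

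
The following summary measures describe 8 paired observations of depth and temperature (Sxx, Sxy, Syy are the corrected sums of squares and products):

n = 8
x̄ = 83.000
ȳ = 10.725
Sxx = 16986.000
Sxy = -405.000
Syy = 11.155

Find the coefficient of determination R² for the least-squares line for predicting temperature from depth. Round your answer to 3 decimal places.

0.866

R² = Sxy²/(Sxx·Syy) = (-405)²/(16986·11.155) = 0.865664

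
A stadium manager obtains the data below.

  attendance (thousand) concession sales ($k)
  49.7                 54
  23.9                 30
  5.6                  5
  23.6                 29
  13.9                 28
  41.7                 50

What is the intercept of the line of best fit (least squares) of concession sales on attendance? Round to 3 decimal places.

5.635

n = 6, Σx = 158.4, Σy = 196, Σxy = 6587.4, Σx² = 5561.72
Sxx = Σx² − (Σx)²/n = 5561.72 − 4181.76 = 1379.96
Sxy = Σxy − (Σx)(Σy)/n = 6587.4 − 5174.4 = 1413
b = Sxy/Sxx = 1413/1379.96 = 1.023943
a = ȳ − b·x̄ = 32.666667 − 1.023943·26.4 = 5.634579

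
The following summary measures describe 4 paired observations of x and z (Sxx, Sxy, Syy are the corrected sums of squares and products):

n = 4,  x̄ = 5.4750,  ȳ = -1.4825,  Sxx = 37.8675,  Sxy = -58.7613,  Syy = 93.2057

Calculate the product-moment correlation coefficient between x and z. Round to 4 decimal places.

r = Sxy/√(Sxx·Syy) = -58.7613/√(3529.466845) = -58.7613/59.409316 = -0.989092

-0.9891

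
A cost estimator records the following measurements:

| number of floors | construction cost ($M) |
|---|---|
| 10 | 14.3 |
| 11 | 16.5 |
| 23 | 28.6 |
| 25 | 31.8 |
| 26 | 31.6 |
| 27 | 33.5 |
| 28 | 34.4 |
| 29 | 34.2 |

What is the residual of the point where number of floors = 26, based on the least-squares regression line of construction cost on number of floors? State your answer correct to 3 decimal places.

-0.377

n = 8, Σx = 179, Σy = 224.9, Σxy = 5458.4, Σx² = 4405
Sxx = Σx² − (Σx)²/n = 4405 − 4005.125 = 399.875
Sxy = Σxy − (Σx)(Σy)/n = 5458.4 − 5032.1375 = 426.2625
b = Sxy/Sxx = 426.2625/399.875 = 1.065989
a = ȳ − b·x̄ = 28.1125 − 1.065989·22.375 = 4.260988
ŷ(26) = 4.260988 + 1.065989·26 = 31.976711
residual = y − ŷ = 31.6 − 31.976711 = -0.376711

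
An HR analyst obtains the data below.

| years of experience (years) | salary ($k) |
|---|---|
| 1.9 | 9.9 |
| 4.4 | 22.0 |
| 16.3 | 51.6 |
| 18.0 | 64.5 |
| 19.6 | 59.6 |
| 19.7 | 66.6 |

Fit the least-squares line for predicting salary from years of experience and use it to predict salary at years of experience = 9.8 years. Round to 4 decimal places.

35.3285

n = 6, Σx = 79.9, Σy = 274.2, Σxy = 4597.87, Σx² = 1384.91
Sxx = Σx² − (Σx)²/n = 1384.91 − 1064.001667 = 320.908333
Sxy = Σxy − (Σx)(Σy)/n = 4597.87 − 3651.43 = 946.44
b = Sxy/Sxx = 946.44/320.908333 = 2.949253
a = ȳ − b·x̄ = 45.7 − 2.949253·13.316667 = 6.425775
ŷ(9.8) = a + b·9.8 = 6.425775 + 2.949253·9.8 = 35.328459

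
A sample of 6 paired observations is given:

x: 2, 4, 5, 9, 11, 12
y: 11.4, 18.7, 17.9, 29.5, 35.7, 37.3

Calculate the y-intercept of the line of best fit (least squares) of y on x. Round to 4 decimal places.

6.5408

n = 6, Σx = 43, Σy = 150.5, Σxy = 1292.9, Σx² = 391
Sxx = Σx² − (Σx)²/n = 391 − 308.166667 = 82.833333
Sxy = Σxy − (Σx)(Σy)/n = 1292.9 − 1078.583333 = 214.316667
b = Sxy/Sxx = 214.316667/82.833333 = 2.587324
a = ȳ − b·x̄ = 25.083333 − 2.587324·7.166667 = 6.540845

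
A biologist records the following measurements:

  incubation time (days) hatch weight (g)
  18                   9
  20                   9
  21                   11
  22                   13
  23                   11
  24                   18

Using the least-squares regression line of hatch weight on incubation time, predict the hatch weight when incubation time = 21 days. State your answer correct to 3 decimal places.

n = 6, Σx = 128, Σy = 71, Σxy = 1544, Σx² = 2754
Sxx = Σx² − (Σx)²/n = 2754 − 2730.666667 = 23.333333
Sxy = Σxy − (Σx)(Σy)/n = 1544 − 1514.666667 = 29.333333
b = Sxy/Sxx = 29.333333/23.333333 = 1.257143
a = ȳ − b·x̄ = 11.833333 − 1.257143·21.333333 = -14.985714
ŷ(21) = a + b·21 = -14.985714 + 1.257143·21 = 11.414286

11.414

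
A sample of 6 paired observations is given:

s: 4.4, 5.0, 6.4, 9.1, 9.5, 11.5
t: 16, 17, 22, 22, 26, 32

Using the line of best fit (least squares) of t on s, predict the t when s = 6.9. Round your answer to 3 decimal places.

n = 6, Σx = 45.9, Σy = 135, Σxy = 1111.4, Σx² = 390.63
Sxx = Σx² − (Σx)²/n = 390.63 − 351.135 = 39.495
Sxy = Σxy − (Σx)(Σy)/n = 1111.4 − 1032.75 = 78.65
b = Sxy/Sxx = 78.65/39.495 = 1.991391
a = ȳ − b·x̄ = 22.5 − 1.991391·7.65 = 7.265856
ŷ(6.9) = a + b·6.9 = 7.265856 + 1.991391·6.9 = 21.006457

21.006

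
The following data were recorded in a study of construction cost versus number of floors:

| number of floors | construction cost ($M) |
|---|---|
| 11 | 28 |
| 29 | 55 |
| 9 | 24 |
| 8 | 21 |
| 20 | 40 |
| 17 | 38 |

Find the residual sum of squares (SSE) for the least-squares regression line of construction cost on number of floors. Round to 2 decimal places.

6.51

n = 6, Σx = 94, Σy = 206, Σxy = 3733, Σx² = 1796, Σy² = 7870
Sxx = Σx² − (Σx)²/n = 1796 − 1472.666667 = 323.333333
Sxy = Σxy − (Σx)(Σy)/n = 3733 − 3227.333333 = 505.666667
Syy = Σy² − (Σy)²/n = 7870 − 7072.666667 = 797.333333
b = Sxy/Sxx = 505.666667/323.333333 = 1.563918
SSE = Syy − b·Sxy = 797.333333 − 1.563918·505.666667 = 6.512371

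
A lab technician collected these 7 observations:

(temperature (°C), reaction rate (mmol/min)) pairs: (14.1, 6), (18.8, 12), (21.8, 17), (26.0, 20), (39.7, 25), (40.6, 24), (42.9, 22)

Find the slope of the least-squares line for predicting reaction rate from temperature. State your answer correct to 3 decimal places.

0.532

n = 7, Σx = 203.9, Σy = 126, Σxy = 4111.5, Σx² = 6768.35
Sxx = Σx² − (Σx)²/n = 6768.35 − 5939.315714 = 829.034286
Sxy = Σxy − (Σx)(Σy)/n = 4111.5 − 3670.2 = 441.3
b = Sxy/Sxx = 441.3/829.034286 = 0.532306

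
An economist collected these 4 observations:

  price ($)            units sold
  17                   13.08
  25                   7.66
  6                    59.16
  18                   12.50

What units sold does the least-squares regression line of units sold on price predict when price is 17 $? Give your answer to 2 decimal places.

21.67

n = 4, Σx = 66, Σy = 92.4, Σxy = 993.82, Σx² = 1274
Sxx = Σx² − (Σx)²/n = 1274 − 1089 = 185
Sxy = Σxy − (Σx)(Σy)/n = 993.82 − 1524.6 = -530.78
b = Sxy/Sxx = -530.78/185 = -2.869081
a = ȳ − b·x̄ = 23.1 − (-2.869081)·16.5 = 70.439838
ŷ(17) = a + b·17 = 70.439838 + (-2.869081)·17 = 21.665459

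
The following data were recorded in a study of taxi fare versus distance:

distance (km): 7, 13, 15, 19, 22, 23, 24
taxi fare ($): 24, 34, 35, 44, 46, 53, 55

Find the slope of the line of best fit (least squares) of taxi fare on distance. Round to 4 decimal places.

n = 7, Σx = 123, Σy = 291, Σxy = 5522, Σx² = 2393
Sxx = Σx² − (Σx)²/n = 2393 − 2161.285714 = 231.714286
Sxy = Σxy − (Σx)(Σy)/n = 5522 − 5113.285714 = 408.714286
b = Sxy/Sxx = 408.714286/231.714286 = 1.763872

1.7639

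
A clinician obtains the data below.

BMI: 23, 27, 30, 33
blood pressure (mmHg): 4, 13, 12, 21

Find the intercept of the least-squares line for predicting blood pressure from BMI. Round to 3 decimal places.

-30.584

n = 4, Σx = 113, Σy = 50, Σxy = 1496, Σx² = 3247
Sxx = Σx² − (Σx)²/n = 3247 − 3192.25 = 54.75
Sxy = Σxy − (Σx)(Σy)/n = 1496 − 1412.5 = 83.5
b = Sxy/Sxx = 83.5/54.75 = 1.525114
a = ȳ − b·x̄ = 12.5 − 1.525114·28.25 = -30.584475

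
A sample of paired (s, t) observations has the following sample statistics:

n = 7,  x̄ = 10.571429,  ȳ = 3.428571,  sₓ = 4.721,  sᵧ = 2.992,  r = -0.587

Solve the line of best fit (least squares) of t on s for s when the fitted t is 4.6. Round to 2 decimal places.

b = r · sᵧ/sₓ = -0.587 · 2.992/4.721 = -0.372019
a = ȳ − b·x̄ = 3.428571 − (-0.372019)·10.571429 = 7.361349
Set a + b·x = 4.6: x = (4.6 − 7.361349) / (-0.372019) = 7.422591

7.42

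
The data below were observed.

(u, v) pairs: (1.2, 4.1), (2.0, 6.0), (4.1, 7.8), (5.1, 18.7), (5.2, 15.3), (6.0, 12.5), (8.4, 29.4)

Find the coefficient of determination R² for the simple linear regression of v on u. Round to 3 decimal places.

n = 7, Σx = 32, Σy = 93.8, Σxy = 545.79, Σx² = 181.86, Σy² = 1718.04
Sxx = Σx² − (Σx)²/n = 181.86 − 146.285714 = 35.574286
Sxy = Σxy − (Σx)(Σy)/n = 545.79 − 428.8 = 116.99
Syy = Σy² − (Σy)²/n = 1718.04 − 1256.92 = 461.12
R² = Sxy²/(Sxx·Syy) = (116.99)²/(35.574286·461.12) = 0.834348

0.834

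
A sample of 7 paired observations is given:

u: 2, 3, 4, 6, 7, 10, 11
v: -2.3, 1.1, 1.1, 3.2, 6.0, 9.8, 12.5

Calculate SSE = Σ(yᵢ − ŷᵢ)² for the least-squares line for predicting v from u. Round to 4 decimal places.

n = 7, Σx = 43, Σy = 31.4, Σxy = 299.8, Σx² = 335, Σy² = 306.24
Sxx = Σx² − (Σx)²/n = 335 − 264.142857 = 70.857143
Sxy = Σxy − (Σx)(Σy)/n = 299.8 − 192.885714 = 106.914286
Syy = Σy² − (Σy)²/n = 306.24 − 140.851429 = 165.388571
b = Sxy/Sxx = 106.914286/70.857143 = 1.508871
SSE = Syy − b·Sxy = 165.388571 − 1.508871·106.914286 = 4.068710

4.0687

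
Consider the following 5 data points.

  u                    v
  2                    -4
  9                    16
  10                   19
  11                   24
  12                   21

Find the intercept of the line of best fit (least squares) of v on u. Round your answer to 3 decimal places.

n = 5, Σx = 44, Σy = 76, Σxy = 842, Σx² = 450
Sxx = Σx² − (Σx)²/n = 450 − 387.2 = 62.8
Sxy = Σxy − (Σx)(Σy)/n = 842 − 668.8 = 173.2
b = Sxy/Sxx = 173.2/62.8 = 2.757962
a = ȳ − b·x̄ = 15.2 − 2.757962·8.8 = -9.070064

-9.070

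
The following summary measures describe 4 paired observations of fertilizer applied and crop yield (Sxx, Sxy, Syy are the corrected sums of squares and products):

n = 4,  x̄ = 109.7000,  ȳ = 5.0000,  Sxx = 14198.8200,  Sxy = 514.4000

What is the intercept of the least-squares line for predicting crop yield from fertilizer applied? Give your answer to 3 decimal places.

b = Sxy/Sxx = 514.4/14198.82 = 0.036228
a = ȳ − b·x̄ = 5 − 0.036228·109.7 = 1.025749

1.026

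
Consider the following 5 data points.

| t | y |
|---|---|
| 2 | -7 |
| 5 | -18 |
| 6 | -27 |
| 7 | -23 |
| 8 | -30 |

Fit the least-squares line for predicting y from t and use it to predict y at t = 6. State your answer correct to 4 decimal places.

n = 5, Σx = 28, Σy = -105, Σxy = -667, Σx² = 178
Sxx = Σx² − (Σx)²/n = 178 − 156.8 = 21.2
Sxy = Σxy − (Σx)(Σy)/n = -667 − (-588) = -79
b = Sxy/Sxx = -79/21.2 = -3.726415
a = ȳ − b·x̄ = -21 − (-3.726415)·5.6 = -0.132075
ŷ(6) = a + b·6 = -0.132075 + (-3.726415)·6 = -22.490566

-22.4906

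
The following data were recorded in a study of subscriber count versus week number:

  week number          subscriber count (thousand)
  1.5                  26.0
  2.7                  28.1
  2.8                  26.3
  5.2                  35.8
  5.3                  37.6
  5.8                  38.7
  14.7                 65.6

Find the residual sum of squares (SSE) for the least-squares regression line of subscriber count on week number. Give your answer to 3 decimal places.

9.497

n = 7, Σx = 38, Σy = 258.1, Σxy = 1762.73, Σx² = 322.24, Σy² = 10653.75
Sxx = Σx² − (Σx)²/n = 322.24 − 206.285714 = 115.954286
Sxy = Σxy − (Σx)(Σy)/n = 1762.73 − 1401.114286 = 361.615714
Syy = Σy² − (Σy)²/n = 10653.75 − 9516.515714 = 1137.234286
b = Sxy/Sxx = 361.615714/115.954286 = 3.118606
SSE = Syy − b·Sxy = 1137.234286 − 3.118606·361.615714 = 9.497402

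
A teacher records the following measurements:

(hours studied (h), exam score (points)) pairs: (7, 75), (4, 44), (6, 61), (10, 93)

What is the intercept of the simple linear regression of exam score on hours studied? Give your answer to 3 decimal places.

12.720

n = 4, Σx = 27, Σy = 273, Σxy = 1997, Σx² = 201
Sxx = Σx² − (Σx)²/n = 201 − 182.25 = 18.75
Sxy = Σxy − (Σx)(Σy)/n = 1997 − 1842.75 = 154.25
b = Sxy/Sxx = 154.25/18.75 = 8.226667
a = ȳ − b·x̄ = 68.25 − 8.226667·6.75 = 12.72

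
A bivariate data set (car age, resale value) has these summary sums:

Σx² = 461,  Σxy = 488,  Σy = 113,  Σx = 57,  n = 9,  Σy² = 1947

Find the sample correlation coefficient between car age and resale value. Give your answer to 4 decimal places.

Sxx = Σx² − (Σx)²/n = 461 − 361 = 100
Sxy = Σxy − (Σx)(Σy)/n = 488 − 715.666667 = -227.666667
Syy = Σy² − (Σy)²/n = 1947 − 1418.777778 = 528.222222
r = Sxy/√(Sxx·Syy) = -227.666667/√(52822.222222) = -227.666667/229.830856 = -0.990584

-0.9906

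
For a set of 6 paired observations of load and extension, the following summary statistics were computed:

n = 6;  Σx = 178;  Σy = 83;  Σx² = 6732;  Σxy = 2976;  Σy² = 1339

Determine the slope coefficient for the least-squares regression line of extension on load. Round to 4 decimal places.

Sxx = Σx² − (Σx)²/n = 6732 − 5280.666667 = 1451.333333
Sxy = Σxy − (Σx)(Σy)/n = 2976 − 2462.333333 = 513.666667
b = Sxy/Sxx = 513.666667/1451.333333 = 0.353927

0.3539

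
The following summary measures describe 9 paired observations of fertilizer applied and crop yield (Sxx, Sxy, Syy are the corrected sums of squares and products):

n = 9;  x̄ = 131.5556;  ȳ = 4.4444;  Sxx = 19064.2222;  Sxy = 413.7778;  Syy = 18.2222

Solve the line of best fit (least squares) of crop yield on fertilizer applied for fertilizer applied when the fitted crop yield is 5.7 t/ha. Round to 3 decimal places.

189.406

b = Sxy/Sxx = 413.7778/19064.2222 = 0.021704
a = ȳ − b·x̄ = 4.4444 − 0.021704·131.5556 = 1.589063
Set a + b·x = 5.7: x = (5.7 − 1.589063) / 0.021704 = 189.405580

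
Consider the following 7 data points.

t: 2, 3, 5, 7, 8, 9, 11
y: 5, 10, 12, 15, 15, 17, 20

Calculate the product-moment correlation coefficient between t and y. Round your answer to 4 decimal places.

0.9726

n = 7, Σx = 45, Σy = 94, Σxy = 698, Σx² = 353, Σy² = 1408
Sxx = Σx² − (Σx)²/n = 353 − 289.285714 = 63.714286
Sxy = Σxy − (Σx)(Σy)/n = 698 − 604.285714 = 93.714286
Syy = Σy² − (Σy)²/n = 1408 − 1262.285714 = 145.714286
r = Sxy/√(Sxx·Syy) = 93.714286/√(9284.081633) = 93.714286/96.353939 = 0.972605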